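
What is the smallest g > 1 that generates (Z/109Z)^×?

6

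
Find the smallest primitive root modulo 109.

6

φ(109) = 109 − 1 = 108 = 2^2 · 3^3.
Test candidates g = 2, 3, … against the prime factors q ∈ {2, 3} of φ(109): g is a generator iff g^(108/q) ≢ 1 for every such q.
g = 2: 2^54 ≡ 108; 2^36 ≡ 1 — hits 1, so not a primitive root.
g = 3: 3^54 ≡ 1 — hits 1, so not a primitive root.
g = 4: 4^54 ≡ 1 — hits 1, so not a primitive root.
g = 5: 5^54 ≡ 1 — hits 1, so not a primitive root.
g = 6: 6^54 ≡ 108; 6^36 ≡ 63 — none is 1, so 6 is a primitive root.
The smallest primitive root modulo 109 is 6.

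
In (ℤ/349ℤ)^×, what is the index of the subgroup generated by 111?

The order of 111 must divide φ(349) = 349 − 1 = 348 = 2^2 · 3 · 29.
Divisors of 348: 1, 2, 3, 4, 6, 12, 29, 58, 87, 116, 174, 348.
Test each divisor d:
111^1 ≡ 111 (mod 349)
111^2 ≡ 106 (mod 349)
111^3 ≡ 249 (mod 349)
111^4 ≡ 68 (mod 349)
111^6 ≡ 228 (mod 349)
111^12 ≡ 332 (mod 349)
111^29 ≡ 122 (mod 349)
111^58 ≡ 226 (mod 349)
111^87 ≡ 1 (mod 349) ✓
The order of 111 is 87, so the subgroup it generates has 87 elements.
The index is φ(349) / ord(111) = 348 / 87 = 4.

4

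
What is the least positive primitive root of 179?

2

φ(179) = 179 − 1 = 178 = 2 · 89.
g is a primitive root iff g^(178/q) ≢ 1 (mod 179) for each prime q ∈ {2, 89}.
g = 2: 2^89 ≡ 178; 2^2 ≡ 4 — none is 1, so 2 is a primitive root.
Hence the least primitive root of 179 is 2.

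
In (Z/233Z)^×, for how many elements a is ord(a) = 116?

56

φ(233) = 233 − 1 = 232 = 2^3 · 29.
In a cyclic group of order 232, there are φ(d) elements of order d for each divisor d of 232, and zero for non-divisors.
116 = 2^2 · 29 divides 232, and φ(116) = 56.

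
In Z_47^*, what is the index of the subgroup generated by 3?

2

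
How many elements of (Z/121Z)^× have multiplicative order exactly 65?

φ(121) = φ(11^2) = 11·(11−1) = 110 = 2 · 5 · 11.
Since (Z/121Z)^× is cyclic of order 110, the number of elements of order d is φ(d) when d | 110 and 0 otherwise.
Here 110 is not a multiple of 65, so there are no elements of order 65.

0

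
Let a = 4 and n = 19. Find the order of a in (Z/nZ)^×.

ord(4) | φ(19) = 19 − 1 = 18 = 2 · 3^2.
Divisors of 18: 1, 2, 3, 6, 9, 18.
Evaluate successive powers at the divisors of 18:
4^1 ≡ 4 (mod 19)
4^2 ≡ 16 (mod 19)
4^3 ≡ 7 (mod 19)
4^6 ≡ 11 (mod 19)
4^9 ≡ 1 (mod 19) ✓
Hence ord(4) = 9.

9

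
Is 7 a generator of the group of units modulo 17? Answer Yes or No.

Yes

φ(17) = 17 − 1 = 16 = 2^4.
Test 7^(16/q) mod 17 for each prime factor q of 16:
7^8 ≡ 16 (mod 17)  [q = 2: ≢ 1 ✓]
All checks pass, so 7 has order 16 and is a primitive root modulo 17.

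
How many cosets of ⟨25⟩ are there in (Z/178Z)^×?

4

The order of 25 must divide φ(178) = φ(2)·φ(89) = 1·88 = 88 = 2^3 · 11.
Divisors of 88: 1, 2, 4, 8, 11, 22, 44, 88.
Evaluate successive powers at the divisors of 88:
25^1 ≡ 25
25^2 ≡ 91
25^4 ≡ 93
25^8 ≡ 105
25^11 ≡ 177
25^22 ≡ 1
So ord_178(25) = 22, hence |⟨25⟩| = 22.
Index = |(Z/178Z)^×| / |⟨25⟩| = 88 / 22 = 4.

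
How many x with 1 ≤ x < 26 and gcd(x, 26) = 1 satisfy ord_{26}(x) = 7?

0

φ(26) = φ(2)·φ(13) = 1·12 = 12 = 2^2 · 3.
(Z/26Z)^× is cyclic (|G| = 12); a cyclic group of order m has exactly φ(d) elements of each order d | m, and none otherwise.
Since 7 ∤ 12, the count is 0.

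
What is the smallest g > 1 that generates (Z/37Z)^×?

2

φ(37) = 37 − 1 = 36 = 2^2 · 3^2.
Test candidates g = 2, 3, … against the prime factors q ∈ {2, 3} of φ(37): g is a generator iff g^(36/q) ≢ 1 for every such q.
g = 2: 2^18 ≡ 36; 2^12 ≡ 26 — none is 1, so 2 is a primitive root.
Hence the least primitive root of 37 is 2.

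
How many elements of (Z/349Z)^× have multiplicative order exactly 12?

4

φ(349) = 349 − 1 = 348 = 2^2 · 3 · 29.
Since (Z/349Z)^× is cyclic of order 348, the number of elements of order d is φ(d) when d | 348 and 0 otherwise.
12 = 2^2 · 3 divides 348, and φ(12) = 4.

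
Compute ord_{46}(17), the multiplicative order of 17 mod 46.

22

ord(17) | φ(46) = φ(2)·φ(23) = 1·22 = 22 = 2 · 11.
Divisors of 22: 1, 2, 11, 22.
Test each divisor d:
17^1 ≡ 17 (mod 46)
17^2 ≡ 13 (mod 46)
17^11 ≡ 45 (mod 46)
17^22 ≡ 1 (mod 46) ✓
The smallest such exponent is 22, so the order of 17 is 22.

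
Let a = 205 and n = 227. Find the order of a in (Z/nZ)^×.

113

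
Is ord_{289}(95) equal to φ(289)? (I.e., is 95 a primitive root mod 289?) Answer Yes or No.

Yes

φ(289) = φ(17^2) = 17·(17−1) = 272 = 2^4 · 17.
95 is a primitive root mod 289 iff 95^(φ(289)/q) ≢ 1 for every prime q | φ(289), i.e. q ∈ {2, 17}.
95^136 ≡ 288 (mod 289)  [q = 2: ≢ 1 ✓]
95^16 ≡ 273 (mod 289)  [q = 17: ≢ 1 ✓]
Every test exponent gives a nontrivial residue, hence 95 generates the full group.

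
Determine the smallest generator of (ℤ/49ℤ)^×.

φ(49) = φ(7^2) = 7·(7−1) = 42 = 2 · 3 · 7.
g is a primitive root iff g^(42/q) ≢ 1 (mod 49) for each prime q ∈ {2, 3, 7}.
g = 2: 2^21 ≡ 1 — hits 1, so not a primitive root.
g = 3: 3^21 ≡ 48; 3^14 ≡ 30; 3^6 ≡ 43 — none is 1, so 3 is a primitive root.
So 3 is the smallest generator of (Z/49Z)^×.

3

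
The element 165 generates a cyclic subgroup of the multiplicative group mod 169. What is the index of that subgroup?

By Lagrange's theorem, ord_169(165) divides φ(169) = φ(13^2) = 13·(13−1) = 156 = 2^2 · 3 · 13.
Divisors of 156: 1, 2, 3, 4, 6, 12, 13, 26, 39, 52, 78, 156.
Check 165^d mod 169 for each divisor in increasing order:
165^1 ≡ 165 (mod 169)
165^2 ≡ 16 (mod 169)
165^3 ≡ 105 (mod 169)
165^4 ≡ 87 (mod 169)
165^6 ≡ 40 (mod 169)
165^12 ≡ 79 (mod 169)
165^13 ≡ 22 (mod 169)
165^26 ≡ 146 (mod 169)
165^39 ≡ 1 (mod 169) ✓
Thus |⟨165⟩| = ord(165) = 39.
[(Z/169Z)^× : ⟨165⟩] = 156/39 = 4.

4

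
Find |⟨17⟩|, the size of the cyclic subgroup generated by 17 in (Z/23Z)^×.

By Lagrange's theorem, ord_23(17) divides φ(23) = 23 − 1 = 22 = 2 · 11.
Divisors of 22: 1, 2, 11, 22.
Evaluate successive powers at the divisors of 22:
17^1 ≡ 17 (mod 23)
17^2 ≡ 13 (mod 23)
17^11 ≡ 22 (mod 23)
17^22 ≡ 1 (mod 23) ✓
So ord_23(17) = 22.

22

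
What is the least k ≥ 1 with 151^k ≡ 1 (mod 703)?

By Lagrange's theorem, ord_703(151) divides φ(703) = φ(19·37) = (19−1)·(37−1) = 18·36 = 648 = 2^3 · 3^4.
Divisors of 648: 1, 2, 3, 4, 6, 8, 9, 12, 18, 24, 27, 36, 54, 72, 81, 108, 162, 216, 324, 648.
Check 151^d mod 703 for each divisor in increasing order:
151^1 ≡ 151
151^2 ≡ 305
151^3 ≡ 360
151^4 ≡ 229
151^6 ≡ 248
151^8 ≡ 419
151^9 ≡ 702
151^12 ≡ 343
151^18 ≡ 1
So ord_703(151) = 18.

18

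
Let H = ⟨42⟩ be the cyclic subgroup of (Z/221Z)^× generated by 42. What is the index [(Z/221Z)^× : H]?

Since 42 ∈ (Z/221Z)^×, its order divides φ(221) = φ(13·17) = (13−1)·(17−1) = 12·16 = 192 = 2^6 · 3.
Divisors of 192: 1, 2, 3, 4, 6, 8, 12, 16, 24, 32, 48, 64, 96, 192.
Evaluate successive powers at the divisors of 192:
42^1 ≡ 42 (mod 221)
42^2 ≡ 217 (mod 221)
42^3 ≡ 53 (mod 221)
42^4 ≡ 16 (mod 221)
42^6 ≡ 157 (mod 221)
42^8 ≡ 35 (mod 221)
42^12 ≡ 118 (mod 221)
42^16 ≡ 120 (mod 221)
42^24 ≡ 1 (mod 221) ✓
The order of 42 is 24, so the subgroup it generates has 24 elements.
The index is φ(221) / ord(42) = 192 / 24 = 8.

8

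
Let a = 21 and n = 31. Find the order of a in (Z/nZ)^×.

The order of 21 must divide φ(31) = 31 − 1 = 30 = 2 · 3 · 5.
Divisors of 30: 1, 2, 3, 5, 6, 10, 15, 30.
Check 21^d mod 31 for each divisor in increasing order:
21^1 ≡ 21
21^2 ≡ 7
21^3 ≡ 23
21^5 ≡ 6
21^6 ≡ 2
21^10 ≡ 5
21^15 ≡ 30
21^30 ≡ 1
Hence ord(21) = 30.

30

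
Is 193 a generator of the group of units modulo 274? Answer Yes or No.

φ(274) = φ(2)·φ(137) = 1·136 = 136 = 2^3 · 17.
An element g generates (Z/274Z)^× iff g^(136/q) ≢ 1 (mod 274) for each prime q ∈ {2, 17}.
193^68 ≡ 1 (mod 274)  [q = 2: ≡ 1 ✗]
193^8 ≡ 209 (mod 274)  [q = 17: ≢ 1 ✓]
The check at q = 2 fails, so 193 generates a proper subgroup.

No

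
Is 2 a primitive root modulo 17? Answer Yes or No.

No

φ(17) = 17 − 1 = 16 = 2^4.
It suffices to check that the order of 2 is not a proper divisor of 16: compute 2^(16/q) for q ∈ {2}.
2^8 ≡ 1 (mod 17)  [q = 2: ≡ 1 ✗]
Since 2^8 ≡ 1, the order of 2 divides 8 < 16, so 2 is not a primitive root.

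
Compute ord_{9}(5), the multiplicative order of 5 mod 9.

The order of 5 must divide φ(9) = φ(3^2) = 3·(3−1) = 6 = 2 · 3.
Divisors of 6: 1, 2, 3, 6.
Test each divisor d:
5^1 ≡ 5 (mod 9)
5^2 ≡ 7 (mod 9)
5^3 ≡ 8 (mod 9)
5^6 ≡ 1 (mod 9) ✓
Therefore the multiplicative order of 5 modulo 9 is 6.

6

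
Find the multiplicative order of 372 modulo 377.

28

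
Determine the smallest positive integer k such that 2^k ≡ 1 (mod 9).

6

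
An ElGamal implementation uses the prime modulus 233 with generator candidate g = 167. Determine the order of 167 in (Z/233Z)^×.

116

ord(167) | φ(233) = 233 − 1 = 232 = 2^3 · 29.
Divisors of 232: 1, 2, 4, 8, 29, 58, 116, 232.
Compute 167^d (mod 233) for the divisors d until we hit 1:
167^1 ≡ 167 (mod 233)
167^2 ≡ 162 (mod 233)
167^4 ≡ 148 (mod 233)
167^8 ≡ 2 (mod 233)
167^29 ≡ 144 (mod 233)
167^58 ≡ 232 (mod 233)
167^116 ≡ 1 (mod 233) ✓
So ord_233(167) = 116.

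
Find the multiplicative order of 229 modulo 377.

Since 229 ∈ (Z/377Z)^×, its order divides φ(377) = φ(13·29) = (13−1)·(29−1) = 12·28 = 336 = 2^4 · 3 · 7.
Divisors of 336: 1, 2, 3, 4, 6, 7, 8, 12, 14, 16, 21, 24, 28, 42, 48, 56, 84, 112, 168, 336.
Test each divisor d:
229^1 ≡ 229 (mod 377)
229^2 ≡ 38 (mod 377)
229^3 ≡ 31 (mod 377)
229^4 ≡ 313 (mod 377)
229^6 ≡ 207 (mod 377)
229^7 ≡ 278 (mod 377)
229^8 ≡ 326 (mod 377)
229^12 ≡ 248 (mod 377)
229^14 ≡ 376 (mod 377)
229^16 ≡ 339 (mod 377)
229^21 ≡ 99 (mod 377)
229^24 ≡ 53 (mod 377)
229^28 ≡ 1 (mod 377) ✓
Hence ord(229) = 28.

28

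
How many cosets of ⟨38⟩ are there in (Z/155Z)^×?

2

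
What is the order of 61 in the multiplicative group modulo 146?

The order of 61 must divide φ(146) = φ(2)·φ(73) = 1·72 = 72 = 2^3 · 3^2.
Divisors of 72: 1, 2, 3, 4, 6, 8, 9, 12, 18, 24, 36, 72.
Test each divisor d:
61^1 ≡ 61 (mod 146)
61^2 ≡ 71 (mod 146)
61^3 ≡ 97 (mod 146)
61^4 ≡ 77 (mod 146)
61^6 ≡ 65 (mod 146)
61^8 ≡ 89 (mod 146)
61^9 ≡ 27 (mod 146)
61^12 ≡ 137 (mod 146)
61^18 ≡ 145 (mod 146)
61^24 ≡ 81 (mod 146)
61^36 ≡ 1 (mod 146) ✓
So ord_146(61) = 36.

36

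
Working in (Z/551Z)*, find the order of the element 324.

14

ord(324) | φ(551) = φ(19·29) = (19−1)·(29−1) = 18·28 = 504 = 2^3 · 3^2 · 7.
Divisors of 504: 1, 2, 3, 4, 6, 7, 8, 9, 12, 14, 18, 21, 24, 28, 36, 42, 56, 63, 72, 84, 126, 168, 252, 504.
Evaluate successive powers at the divisors of 504:
324^1 ≡ 324 (mod 551)
324^2 ≡ 286 (mod 551)
324^3 ≡ 96 (mod 551)
324^4 ≡ 248 (mod 551)
324^6 ≡ 400 (mod 551)
324^7 ≡ 115 (mod 551)
324^8 ≡ 343 (mod 551)
324^9 ≡ 381 (mod 551)
324^12 ≡ 210 (mod 551)
324^14 ≡ 1 (mod 551) ✓
The smallest such exponent is 14, so the order of 324 is 14.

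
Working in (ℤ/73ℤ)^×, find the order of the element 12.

By Lagrange's theorem, ord_73(12) divides φ(73) = 73 − 1 = 72 = 2^3 · 3^2.
Divisors of 72: 1, 2, 3, 4, 6, 8, 9, 12, 18, 24, 36, 72.
Check 12^d mod 73 for each divisor in increasing order:
12^1 ≡ 12 (mod 73)
12^2 ≡ 71 (mod 73)
12^3 ≡ 49 (mod 73)
12^4 ≡ 4 (mod 73)
12^6 ≡ 65 (mod 73)
12^8 ≡ 16 (mod 73)
12^9 ≡ 46 (mod 73)
12^12 ≡ 64 (mod 73)
12^18 ≡ 72 (mod 73)
12^24 ≡ 8 (mod 73)
12^36 ≡ 1 (mod 73) ✓
Therefore the multiplicative order of 12 modulo 73 is 36.

36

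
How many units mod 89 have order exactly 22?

φ(89) = 89 − 1 = 88 = 2^3 · 11.
(Z/89Z)^× is cyclic (|G| = 88); a cyclic group of order m has exactly φ(d) elements of each order d | m, and none otherwise.
22 = 2 · 11 divides 88, and φ(22) = 10.

10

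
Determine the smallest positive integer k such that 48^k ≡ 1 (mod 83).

Since 48 ∈ (Z/83Z)^×, its order divides φ(83) = 83 − 1 = 82 = 2 · 41.
Divisors of 82: 1, 2, 41, 82.
Compute 48^d (mod 83) for the divisors d until we hit 1:
48^1 ≡ 48
48^2 ≡ 63
48^41 ≡ 1
The smallest such exponent is 41, so the order of 48 is 41.

41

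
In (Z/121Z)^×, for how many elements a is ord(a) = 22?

10

φ(121) = φ(11^2) = 11·(11−1) = 110 = 2 · 5 · 11.
Since (Z/121Z)^× is cyclic of order 110, the number of elements of order d is φ(d) when d | 110 and 0 otherwise.
22 = 2 · 11 divides 110, and φ(22) = 10.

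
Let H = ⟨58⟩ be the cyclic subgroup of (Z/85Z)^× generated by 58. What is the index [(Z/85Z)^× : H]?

ord(58) | φ(85) = φ(5·17) = (5−1)·(17−1) = 4·16 = 64 = 2^6.
Divisors of 64: 1, 2, 4, 8, 16, 32, 64.
Evaluate successive powers at the divisors of 64:
58^1 ≡ 58
58^2 ≡ 49
58^4 ≡ 21
58^8 ≡ 16
58^16 ≡ 1
So ord_85(58) = 16, hence |⟨58⟩| = 16.
Index = |(Z/85Z)^×| / |⟨58⟩| = 64 / 16 = 4.

4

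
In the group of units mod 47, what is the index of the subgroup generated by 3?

2

ord(3) | φ(47) = 47 − 1 = 46 = 2 · 23.
Divisors of 46: 1, 2, 23, 46.
Check 3^d mod 47 for each divisor in increasing order:
3^1 ≡ 3 (mod 47)
3^2 ≡ 9 (mod 47)
3^23 ≡ 1 (mod 47) ✓
So ord_47(3) = 23, hence |⟨3⟩| = 23.
Index = |(Z/47Z)^×| / |⟨3⟩| = 46 / 23 = 2.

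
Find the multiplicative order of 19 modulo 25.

10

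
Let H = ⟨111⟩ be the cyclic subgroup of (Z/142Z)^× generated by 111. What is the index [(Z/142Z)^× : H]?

Since 111 ∈ (Z/142Z)^×, its order divides φ(142) = φ(2)·φ(71) = 1·70 = 70 = 2 · 5 · 7.
Divisors of 70: 1, 2, 5, 7, 10, 14, 35, 70.
Compute 111^d (mod 142) for the divisors d until we hit 1:
111^1 ≡ 111
111^2 ≡ 109
111^5 ≡ 37
111^7 ≡ 57
111^10 ≡ 91
111^14 ≡ 125
111^35 ≡ 1
Thus |⟨111⟩| = ord(111) = 35.
Index = |(Z/142Z)^×| / |⟨111⟩| = 70 / 35 = 2.

2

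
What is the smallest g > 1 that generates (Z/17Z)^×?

φ(17) = 17 − 1 = 16 = 2^4.
g is a primitive root iff g^(16/q) ≢ 1 (mod 17) for each prime q ∈ {2}.
g = 2: 2^8 ≡ 1 — hits 1, so not a primitive root.
g = 3: 3^8 ≡ 16 — none is 1, so 3 is a primitive root.
The smallest primitive root modulo 17 is 3.

3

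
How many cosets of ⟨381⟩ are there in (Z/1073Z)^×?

24

By Lagrange's theorem, ord_1073(381) divides φ(1073) = φ(29·37) = (29−1)·(37−1) = 28·36 = 1008 = 2^4 · 3^2 · 7.
Divisors of 1008: 1, 2, 3, 4, 6, 7, 8, 9, 12, 14, 16, 18, 21, 24, 28, 36, 42, 48, 56, 63, 72, 84, 112, 126, 144, 168, 252, 336, 504, 1008.
Compute 381^d (mod 1073) for the divisors d until we hit 1:
381^1 ≡ 381 (mod 1073)
381^2 ≡ 306 (mod 1073)
381^3 ≡ 702 (mod 1073)
381^4 ≡ 285 (mod 1073)
381^6 ≡ 297 (mod 1073)
381^7 ≡ 492 (mod 1073)
381^8 ≡ 750 (mod 1073)
381^9 ≡ 332 (mod 1073)
381^12 ≡ 223 (mod 1073)
381^14 ≡ 639 (mod 1073)
381^16 ≡ 248 (mod 1073)
381^18 ≡ 778 (mod 1073)
381^21 ≡ 1072 (mod 1073)
381^24 ≡ 371 (mod 1073)
381^28 ≡ 581 (mod 1073)
381^36 ≡ 112 (mod 1073)
381^42 ≡ 1 (mod 1073) ✓
So ord_1073(381) = 42, hence |⟨381⟩| = 42.
The index is φ(1073) / ord(381) = 1008 / 42 = 24.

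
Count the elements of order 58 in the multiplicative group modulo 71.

0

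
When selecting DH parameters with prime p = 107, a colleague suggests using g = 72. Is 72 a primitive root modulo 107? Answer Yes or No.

Yes

φ(107) = 107 − 1 = 106 = 2 · 53.
Test 72^(106/q) mod 107 for each prime factor q of 106:
72^53 ≡ 106 (mod 107)  [q = 2: ≢ 1 ✓]
72^2 ≡ 48 (mod 107)  [q = 53: ≢ 1 ✓]
None equal 1, so ord_107(72) = 106: 72 is a primitive root.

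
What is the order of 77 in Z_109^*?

By Lagrange's theorem, ord_109(77) divides φ(109) = 109 − 1 = 108 = 2^2 · 3^3.
Divisors of 108: 1, 2, 3, 4, 6, 9, 12, 18, 27, 36, 54, 108.
Compute 77^d (mod 109) for the divisors d until we hit 1:
77^1 ≡ 77 (mod 109)
77^2 ≡ 43 (mod 109)
77^3 ≡ 41 (mod 109)
77^4 ≡ 105 (mod 109)
77^6 ≡ 46 (mod 109)
77^9 ≡ 33 (mod 109)
77^12 ≡ 45 (mod 109)
77^18 ≡ 108 (mod 109)
77^27 ≡ 76 (mod 109)
77^36 ≡ 1 (mod 109) ✓
So ord_109(77) = 36.

36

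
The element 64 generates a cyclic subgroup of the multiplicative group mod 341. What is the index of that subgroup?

60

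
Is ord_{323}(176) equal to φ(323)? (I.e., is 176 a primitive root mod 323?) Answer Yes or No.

323 = 17 · 19 is a product of two distinct odd primes, so (Z/323Z)^× ≅ (Z/17Z)^× × (Z/19Z)^× is not cyclic.
No primitive root modulo 323 exists; in particular 176 is not one.

No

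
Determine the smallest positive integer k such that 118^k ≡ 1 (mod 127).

126

By Lagrange's theorem, ord_127(118) divides φ(127) = 127 − 1 = 126 = 2 · 3^2 · 7.
Divisors of 126: 1, 2, 3, 6, 7, 9, 14, 18, 21, 42, 63, 126.
Test each divisor d:
118^1 ≡ 118 (mod 127)
118^2 ≡ 81 (mod 127)
118^3 ≡ 33 (mod 127)
118^6 ≡ 73 (mod 127)
118^7 ≡ 105 (mod 127)
118^9 ≡ 123 (mod 127)
118^14 ≡ 103 (mod 127)
118^18 ≡ 16 (mod 127)
118^21 ≡ 20 (mod 127)
118^42 ≡ 19 (mod 127)
118^63 ≡ 126 (mod 127)
118^126 ≡ 1 (mod 127) ✓
So ord_127(118) = 126.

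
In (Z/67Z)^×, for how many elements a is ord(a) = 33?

φ(67) = 67 − 1 = 66 = 2 · 3 · 11.
In a cyclic group of order 66, there are φ(d) elements of order d for each divisor d of 66, and zero for non-divisors.
33 = 3 · 11 divides 66, and φ(33) = 20.

20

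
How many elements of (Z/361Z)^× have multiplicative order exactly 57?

36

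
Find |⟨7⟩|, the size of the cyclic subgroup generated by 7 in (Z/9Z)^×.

The order of 7 must divide φ(9) = φ(3^2) = 3·(3−1) = 6 = 2 · 3.
Divisors of 6: 1, 2, 3, 6.
Check 7^d mod 9 for each divisor in increasing order:
7^1 ≡ 7 (mod 9)
7^2 ≡ 4 (mod 9)
7^3 ≡ 1 (mod 9) ✓
So ord_9(7) = 3.

3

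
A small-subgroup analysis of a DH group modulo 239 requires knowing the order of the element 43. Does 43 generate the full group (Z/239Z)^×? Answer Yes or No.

φ(239) = 239 − 1 = 238 = 2 · 7 · 17.
It suffices to check that the order of 43 is not a proper divisor of 238: compute 43^(238/q) for q ∈ {2, 7, 17}.
43^119 ≡ 238 (mod 239)  [q = 2: ≢ 1 ✓]
43^34 ≡ 24 (mod 239)  [q = 7: ≢ 1 ✓]
43^14 ≡ 132 (mod 239)  [q = 17: ≢ 1 ✓]
None equal 1, so ord_239(43) = 238: 43 is a primitive root.

Yes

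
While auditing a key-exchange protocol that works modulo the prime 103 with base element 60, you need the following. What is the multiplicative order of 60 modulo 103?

Since 60 ∈ (Z/103Z)^×, its order divides φ(103) = 103 − 1 = 102 = 2 · 3 · 17.
Divisors of 102: 1, 2, 3, 6, 17, 34, 51, 102.
Evaluate successive powers at the divisors of 102:
60^1 ≡ 60 (mod 103)
60^2 ≡ 98 (mod 103)
60^3 ≡ 9 (mod 103)
60^6 ≡ 81 (mod 103)
60^17 ≡ 56 (mod 103)
60^34 ≡ 46 (mod 103)
60^51 ≡ 1 (mod 103) ✓
Therefore the multiplicative order of 60 modulo 103 is 51.

51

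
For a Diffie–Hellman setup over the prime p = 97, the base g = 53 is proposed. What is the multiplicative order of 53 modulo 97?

48

By Lagrange's theorem, ord_97(53) divides φ(97) = 97 − 1 = 96 = 2^5 · 3.
Divisors of 96: 1, 2, 3, 4, 6, 8, 12, 16, 24, 32, 48, 96.
Evaluate successive powers at the divisors of 96:
53^1 ≡ 53
53^2 ≡ 93
53^3 ≡ 79
53^4 ≡ 16
53^6 ≡ 33
53^8 ≡ 62
53^12 ≡ 22
53^16 ≡ 61
53^24 ≡ 96
53^32 ≡ 35
53^48 ≡ 1
Hence ord(53) = 48.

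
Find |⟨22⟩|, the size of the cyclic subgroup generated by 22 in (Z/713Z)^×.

30

ord(22) | φ(713) = φ(23·31) = (23−1)·(31−1) = 22·30 = 660 = 2^2 · 3 · 5 · 11.
Divisors of 660: 1, 2, 3, 4, 5, 6, 10, 11, 12, 15, 20, 22, 30, 33, 44, 55, 60, 66, 110, 132, 165, 220, 330, 660.
Compute 22^d (mod 713) for the divisors d until we hit 1:
22^1 ≡ 22
22^2 ≡ 484
22^3 ≡ 666
22^4 ≡ 392
22^5 ≡ 68
22^6 ≡ 70
22^10 ≡ 346
22^11 ≡ 482
22^12 ≡ 622
22^15 ≡ 712
22^20 ≡ 645
22^22 ≡ 599
22^30 ≡ 1
Hence ord(22) = 30.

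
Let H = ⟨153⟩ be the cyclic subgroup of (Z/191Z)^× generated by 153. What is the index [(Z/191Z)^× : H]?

10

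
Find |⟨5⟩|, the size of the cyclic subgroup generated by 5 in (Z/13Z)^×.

Since 5 ∈ (Z/13Z)^×, its order divides φ(13) = 13 − 1 = 12 = 2^2 · 3.
Divisors of 12: 1, 2, 3, 4, 6, 12.
Test each divisor d:
5^1 ≡ 5 (mod 13)
5^2 ≡ 12 (mod 13)
5^3 ≡ 8 (mod 13)
5^4 ≡ 1 (mod 13) ✓
So ord_13(5) = 4.

4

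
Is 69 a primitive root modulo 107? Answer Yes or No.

φ(107) = 107 − 1 = 106 = 2 · 53.
Test 69^(106/q) mod 107 for each prime factor q of 106:
69^53 ≡ 1 (mod 107)  [q = 2: ≡ 1 ✗]
69^2 ≡ 53 (mod 107)  [q = 53: ≢ 1 ✓]
The check at q = 2 fails, so 69 generates a proper subgroup.

No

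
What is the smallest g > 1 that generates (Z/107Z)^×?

2

φ(107) = 107 − 1 = 106 = 2 · 53.
Test candidates g = 2, 3, … against the prime factors q ∈ {2, 53} of φ(107): g is a generator iff g^(106/q) ≢ 1 for every such q.
g = 2: 2^53 ≡ 106; 2^2 ≡ 4 — none is 1, so 2 is a primitive root.
Hence the least primitive root of 107 is 2.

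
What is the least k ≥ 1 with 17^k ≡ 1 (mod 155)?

The order of 17 must divide φ(155) = φ(5·31) = (5−1)·(31−1) = 4·30 = 120 = 2^3 · 3 · 5.
Divisors of 120: 1, 2, 3, 4, 5, 6, 8, 10, 12, 15, 20, 24, 30, 40, 60, 120.
Compute 17^d (mod 155) for the divisors d until we hit 1:
17^1 ≡ 17
17^2 ≡ 134
17^3 ≡ 108
17^4 ≡ 131
17^5 ≡ 57
17^6 ≡ 39
17^8 ≡ 111
17^10 ≡ 149
17^12 ≡ 126
17^15 ≡ 123
17^20 ≡ 36
17^24 ≡ 66
17^30 ≡ 94
17^40 ≡ 56
17^60 ≡ 1
So ord_155(17) = 60.

60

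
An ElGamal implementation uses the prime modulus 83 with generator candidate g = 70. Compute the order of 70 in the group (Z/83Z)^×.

41

The order of 70 must divide φ(83) = 83 − 1 = 82 = 2 · 41.
Divisors of 82: 1, 2, 41, 82.
Test each divisor d:
70^1 ≡ 70
70^2 ≡ 3
70^41 ≡ 1
Hence ord(70) = 41.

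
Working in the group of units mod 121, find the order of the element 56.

11

ord(56) | φ(121) = φ(11^2) = 11·(11−1) = 110 = 2 · 5 · 11.
Divisors of 110: 1, 2, 5, 10, 11, 22, 55, 110.
Evaluate successive powers at the divisors of 110:
56^1 ≡ 56
56^2 ≡ 111
56^5 ≡ 34
56^10 ≡ 67
56^11 ≡ 1
Therefore the multiplicative order of 56 modulo 121 is 11.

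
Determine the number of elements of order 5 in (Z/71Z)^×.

4

φ(71) = 71 − 1 = 70 = 2 · 5 · 7.
In a cyclic group of order 70, there are φ(d) elements of order d for each divisor d of 70, and zero for non-divisors.
5 | 70, and φ(5) = 5 − 1 = 4.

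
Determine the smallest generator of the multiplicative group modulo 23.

5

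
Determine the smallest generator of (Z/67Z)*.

2

φ(67) = 67 − 1 = 66 = 2 · 3 · 11.
g is a primitive root iff g^(66/q) ≢ 1 (mod 67) for each prime q ∈ {2, 3, 11}.
g = 2: 2^33 ≡ 66; 2^22 ≡ 37; 2^6 ≡ 64 — none is 1, so 2 is a primitive root.
The smallest primitive root modulo 67 is 2.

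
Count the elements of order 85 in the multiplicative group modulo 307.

φ(307) = 307 − 1 = 306 = 2 · 3^2 · 17.
(Z/307Z)^× is cyclic (|G| = 306); a cyclic group of order m has exactly φ(d) elements of each order d | m, and none otherwise.
Since 85 ∤ 306, the count is 0.

0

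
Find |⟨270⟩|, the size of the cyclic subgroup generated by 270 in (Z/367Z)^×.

The order of 270 must divide φ(367) = 367 − 1 = 366 = 2 · 3 · 61.
Divisors of 366: 1, 2, 3, 6, 61, 122, 183, 366.
Test each divisor d:
270^1 ≡ 270
270^2 ≡ 234
270^3 ≡ 56
270^6 ≡ 200
270^61 ≡ 83
270^122 ≡ 283
270^183 ≡ 1
Hence ord(270) = 183.

183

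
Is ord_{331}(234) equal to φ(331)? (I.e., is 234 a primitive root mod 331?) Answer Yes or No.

φ(331) = 331 − 1 = 330 = 2 · 3 · 5 · 11.
An element g generates (Z/331Z)^× iff g^(330/q) ≢ 1 (mod 331) for each prime q ∈ {2, 3, 5, 11}.
234^165 ≡ 1 (mod 331)  [q = 2: ≡ 1 ✗]
234^110 ≡ 299 (mod 331)  [q = 3: ≢ 1 ✓]
234^66 ≡ 323 (mod 331)  [q = 5: ≢ 1 ✓]
234^30 ≡ 111 (mod 331)  [q = 11: ≢ 1 ✓]
234^165 ≡ 1 shows ord(234) | 165, strictly less than φ(331); not a primitive root.

No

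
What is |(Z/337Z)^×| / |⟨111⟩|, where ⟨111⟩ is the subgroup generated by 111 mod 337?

By Lagrange's theorem, ord_337(111) divides φ(337) = 337 − 1 = 336 = 2^4 · 3 · 7.
Divisors of 336: 1, 2, 3, 4, 6, 7, 8, 12, 14, 16, 21, 24, 28, 42, 48, 56, 84, 112, 168, 336.
Check 111^d mod 337 for each divisor in increasing order:
111^1 ≡ 111 (mod 337)
111^2 ≡ 189 (mod 337)
111^3 ≡ 85 (mod 337)
111^4 ≡ 336 (mod 337)
111^6 ≡ 148 (mod 337)
111^7 ≡ 252 (mod 337)
111^8 ≡ 1 (mod 337) ✓
So ord_337(111) = 8, hence |⟨111⟩| = 8.
Index = |(Z/337Z)^×| / |⟨111⟩| = 336 / 8 = 42.

42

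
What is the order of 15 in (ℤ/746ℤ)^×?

372

The order of 15 must divide φ(746) = φ(2)·φ(373) = 1·372 = 372 = 2^2 · 3 · 31.
Divisors of 372: 1, 2, 3, 4, 6, 12, 31, 62, 93, 124, 186, 372.
Compute 15^d (mod 746) for the divisors d until we hit 1:
15^1 ≡ 15
15^2 ≡ 225
15^3 ≡ 391
15^4 ≡ 643
15^6 ≡ 697
15^12 ≡ 163
15^31 ≡ 573
15^62 ≡ 89
15^93 ≡ 269
15^124 ≡ 461
15^186 ≡ 745
15^372 ≡ 1
Hence ord(15) = 372.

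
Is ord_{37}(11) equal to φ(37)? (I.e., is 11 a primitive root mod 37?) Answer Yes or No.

φ(37) = 37 − 1 = 36 = 2^2 · 3^2.
11 is a primitive root mod 37 iff 11^(φ(37)/q) ≢ 1 for every prime q | φ(37), i.e. q ∈ {2, 3}.
11^18 ≡ 1 (mod 37)  [q = 2: ≡ 1 ✗]
11^12 ≡ 1 (mod 37)  [q = 3: ≡ 1 ✗]
The check at q = 2 fails, so 11 generates a proper subgroup.

No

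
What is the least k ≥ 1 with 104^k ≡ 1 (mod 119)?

8

Since 104 ∈ (Z/119Z)^×, its order divides φ(119) = φ(7·17) = (7−1)·(17−1) = 6·16 = 96 = 2^5 · 3.
Divisors of 96: 1, 2, 3, 4, 6, 8, 12, 16, 24, 32, 48, 96.
Check 104^d mod 119 for each divisor in increasing order:
104^1 ≡ 104 (mod 119)
104^2 ≡ 106 (mod 119)
104^3 ≡ 76 (mod 119)
104^4 ≡ 50 (mod 119)
104^6 ≡ 64 (mod 119)
104^8 ≡ 1 (mod 119) ✓
So ord_119(104) = 8.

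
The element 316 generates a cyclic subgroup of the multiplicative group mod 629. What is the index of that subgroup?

By Lagrange's theorem, ord_629(316) divides φ(629) = φ(17·37) = (17−1)·(37−1) = 16·36 = 576 = 2^6 · 3^2.
Divisors of 576: 1, 2, 3, 4, 6, 8, 9, 12, 16, 18, 24, 32, 36, 48, 64, 72, 96, 144, 192, 288, 576.
Compute 316^d (mod 629) for the divisors d until we hit 1:
316^1 ≡ 316 (mod 629)
316^2 ≡ 474 (mod 629)
316^3 ≡ 82 (mod 629)
316^4 ≡ 123 (mod 629)
316^6 ≡ 434 (mod 629)
316^8 ≡ 33 (mod 629)
316^9 ≡ 364 (mod 629)
316^12 ≡ 285 (mod 629)
316^16 ≡ 460 (mod 629)
316^18 ≡ 406 (mod 629)
316^24 ≡ 84 (mod 629)
316^32 ≡ 256 (mod 629)
316^36 ≡ 38 (mod 629)
316^48 ≡ 137 (mod 629)
316^64 ≡ 120 (mod 629)
316^72 ≡ 186 (mod 629)
316^96 ≡ 528 (mod 629)
316^144 ≡ 1 (mod 629) ✓
The order of 316 is 144, so the subgroup it generates has 144 elements.
Index = |(Z/629Z)^×| / |⟨316⟩| = 576 / 144 = 4.

4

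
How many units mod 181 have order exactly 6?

φ(181) = 181 − 1 = 180 = 2^2 · 3^2 · 5.
In a cyclic group of order 180, there are φ(d) elements of order d for each divisor d of 180, and zero for non-divisors.
6 = 2 · 3 divides 180, and φ(6) = 2.

2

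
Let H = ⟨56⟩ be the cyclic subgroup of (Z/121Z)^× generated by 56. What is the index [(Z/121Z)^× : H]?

ord(56) | φ(121) = φ(11^2) = 11·(11−1) = 110 = 2 · 5 · 11.
Divisors of 110: 1, 2, 5, 10, 11, 22, 55, 110.
Test each divisor d:
56^1 ≡ 56
56^2 ≡ 111
56^5 ≡ 34
56^10 ≡ 67
56^11 ≡ 1
The order of 56 is 11, so the subgroup it generates has 11 elements.
[(Z/121Z)^× : ⟨56⟩] = 110/11 = 10.

10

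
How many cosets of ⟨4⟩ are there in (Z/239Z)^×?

2

By Lagrange's theorem, ord_239(4) divides φ(239) = 239 − 1 = 238 = 2 · 7 · 17.
Divisors of 238: 1, 2, 7, 14, 17, 34, 119, 238.
Compute 4^d (mod 239) for the divisors d until we hit 1:
4^1 ≡ 4 (mod 239)
4^2 ≡ 16 (mod 239)
4^7 ≡ 132 (mod 239)
4^14 ≡ 216 (mod 239)
4^17 ≡ 201 (mod 239)
4^34 ≡ 10 (mod 239)
4^119 ≡ 1 (mod 239) ✓
So ord_239(4) = 119, hence |⟨4⟩| = 119.
[(Z/239Z)^× : ⟨4⟩] = 238/119 = 2.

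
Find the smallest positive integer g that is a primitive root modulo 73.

φ(73) = 73 − 1 = 72 = 2^3 · 3^2.
g is a primitive root iff g^(72/q) ≢ 1 (mod 73) for each prime q ∈ {2, 3}.
g = 2: 2^36 ≡ 1 — hits 1, so not a primitive root.
g = 3: 3^36 ≡ 1 — hits 1, so not a primitive root.
g = 4: 4^36 ≡ 1 — hits 1, so not a primitive root.
g = 5: 5^36 ≡ 72; 5^24 ≡ 8 — none is 1, so 5 is a primitive root.
Hence the least primitive root of 73 is 5.

5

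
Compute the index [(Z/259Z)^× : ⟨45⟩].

18

ord(45) | φ(259) = φ(7·37) = (7−1)·(37−1) = 6·36 = 216 = 2^3 · 3^3.
Divisors of 216: 1, 2, 3, 4, 6, 8, 9, 12, 18, 24, 27, 36, 54, 72, 108, 216.
Test each divisor d:
45^1 ≡ 45 (mod 259)
45^2 ≡ 212 (mod 259)
45^3 ≡ 216 (mod 259)
45^4 ≡ 137 (mod 259)
45^6 ≡ 36 (mod 259)
45^8 ≡ 121 (mod 259)
45^9 ≡ 6 (mod 259)
45^12 ≡ 1 (mod 259) ✓
So ord_259(45) = 12, hence |⟨45⟩| = 12.
Index = |(Z/259Z)^×| / |⟨45⟩| = 216 / 12 = 18.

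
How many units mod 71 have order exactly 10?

φ(71) = 71 − 1 = 70 = 2 · 5 · 7.
Since (Z/71Z)^× is cyclic of order 70, the number of elements of order d is φ(d) when d | 70 and 0 otherwise.
10 = 2 · 5 divides 70, and φ(10) = 4.

4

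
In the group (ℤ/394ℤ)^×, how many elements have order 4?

φ(394) = φ(2)·φ(197) = 1·196 = 196 = 2^2 · 7^2.
(Z/394Z)^× is cyclic (|G| = 196); a cyclic group of order m has exactly φ(d) elements of each order d | m, and none otherwise.
4 = 2^2 divides 196, and φ(4) = 2.

2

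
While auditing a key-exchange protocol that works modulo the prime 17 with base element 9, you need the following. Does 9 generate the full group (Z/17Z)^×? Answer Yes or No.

φ(17) = 17 − 1 = 16 = 2^4.
Test 9^(16/q) mod 17 for each prime factor q of 16:
9^8 ≡ 1 (mod 17)  [q = 2: ≡ 1 ✗]
Since 9^8 ≡ 1, the order of 9 divides 8 < 16, so 9 is not a primitive root.

No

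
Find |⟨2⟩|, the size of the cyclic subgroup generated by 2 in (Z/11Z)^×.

Since 2 ∈ (Z/11Z)^×, its order divides φ(11) = 11 − 1 = 10 = 2 · 5.
Divisors of 10: 1, 2, 5, 10.
Check 2^d mod 11 for each divisor in increasing order:
2^1 ≡ 2 (mod 11)
2^2 ≡ 4 (mod 11)
2^5 ≡ 10 (mod 11)
2^10 ≡ 1 (mod 11) ✓
So ord_11(2) = 10.

10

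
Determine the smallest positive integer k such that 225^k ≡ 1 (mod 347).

173

By Lagrange's theorem, ord_347(225) divides φ(347) = 347 − 1 = 346 = 2 · 173.
Divisors of 346: 1, 2, 173, 346.
Check 225^d mod 347 for each divisor in increasing order:
225^1 ≡ 225 (mod 347)
225^2 ≡ 310 (mod 347)
225^173 ≡ 1 (mod 347) ✓
Hence ord(225) = 173.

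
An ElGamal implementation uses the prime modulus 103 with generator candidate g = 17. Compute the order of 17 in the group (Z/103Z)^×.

By Lagrange's theorem, ord_103(17) divides φ(103) = 103 − 1 = 102 = 2 · 3 · 17.
Divisors of 102: 1, 2, 3, 6, 17, 34, 51, 102.
Test each divisor d:
17^1 ≡ 17 (mod 103)
17^2 ≡ 83 (mod 103)
17^3 ≡ 72 (mod 103)
17^6 ≡ 34 (mod 103)
17^17 ≡ 46 (mod 103)
17^34 ≡ 56 (mod 103)
17^51 ≡ 1 (mod 103) ✓
So ord_103(17) = 51.

51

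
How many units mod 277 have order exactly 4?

2

φ(277) = 277 − 1 = 276 = 2^2 · 3 · 23.
(Z/277Z)^× is cyclic (|G| = 276); a cyclic group of order m has exactly φ(d) elements of each order d | m, and none otherwise.
4 = 2^2 divides 276, and φ(4) = 2.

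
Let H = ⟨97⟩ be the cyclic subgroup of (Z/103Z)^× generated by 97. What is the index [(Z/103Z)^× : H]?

2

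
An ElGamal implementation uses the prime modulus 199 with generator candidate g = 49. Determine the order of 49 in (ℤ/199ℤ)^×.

99

Since 49 ∈ (Z/199Z)^×, its order divides φ(199) = 199 − 1 = 198 = 2 · 3^2 · 11.
Divisors of 198: 1, 2, 3, 6, 9, 11, 18, 22, 33, 66, 99, 198.
Evaluate successive powers at the divisors of 198:
49^1 ≡ 49
49^2 ≡ 13
49^3 ≡ 40
49^6 ≡ 8
49^9 ≡ 121
49^11 ≡ 180
49^18 ≡ 114
49^22 ≡ 162
49^33 ≡ 106
49^66 ≡ 92
49^99 ≡ 1
So ord_199(49) = 99.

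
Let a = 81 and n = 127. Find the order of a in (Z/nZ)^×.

By Lagrange's theorem, ord_127(81) divides φ(127) = 127 − 1 = 126 = 2 · 3^2 · 7.
Divisors of 126: 1, 2, 3, 6, 7, 9, 14, 18, 21, 42, 63, 126.
Compute 81^d (mod 127) for the divisors d until we hit 1:
81^1 ≡ 81
81^2 ≡ 84
81^3 ≡ 73
81^6 ≡ 122
81^7 ≡ 103
81^9 ≡ 16
81^14 ≡ 68
81^18 ≡ 2
81^21 ≡ 19
81^42 ≡ 107
81^63 ≡ 1
Hence ord(81) = 63.

63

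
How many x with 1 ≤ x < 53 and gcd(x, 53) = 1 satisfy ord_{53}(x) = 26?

φ(53) = 53 − 1 = 52 = 2^2 · 13.
Since (Z/53Z)^× is cyclic of order 52, the number of elements of order d is φ(d) when d | 52 and 0 otherwise.
26 = 2 · 13 divides 52, and φ(26) = 12.

12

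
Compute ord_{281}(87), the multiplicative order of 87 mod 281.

280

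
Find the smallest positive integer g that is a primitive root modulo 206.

5

φ(206) = φ(2)·φ(103) = 1·102 = 102 = 2 · 3 · 17.
Test candidates g = 2, 3, … against the prime factors q ∈ {2, 3, 17} of φ(206): g is a generator iff g^(102/q) ≢ 1 for every such q.
g = 2: gcd(2, 206) = 2 > 1, not a unit — skip.
g = 3: 3^51 ≡ 205; 3^34 ≡ 1 — hits 1, so not a primitive root.
g = 4: gcd(4, 206) = 2 > 1, not a unit — skip.
g = 5: 5^51 ≡ 205; 5^34 ≡ 159; 5^6 ≡ 175 — none is 1, so 5 is a primitive root.
So 5 is the smallest generator of (Z/206Z)^×.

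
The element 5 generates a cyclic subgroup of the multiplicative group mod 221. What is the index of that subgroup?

Since 5 ∈ (Z/221Z)^×, its order divides φ(221) = φ(13·17) = (13−1)·(17−1) = 12·16 = 192 = 2^6 · 3.
Divisors of 192: 1, 2, 3, 4, 6, 8, 12, 16, 24, 32, 48, 64, 96, 192.
Compute 5^d (mod 221) for the divisors d until we hit 1:
5^1 ≡ 5 (mod 221)
5^2 ≡ 25 (mod 221)
5^3 ≡ 125 (mod 221)
5^4 ≡ 183 (mod 221)
5^6 ≡ 155 (mod 221)
5^8 ≡ 118 (mod 221)
5^12 ≡ 157 (mod 221)
5^16 ≡ 1 (mod 221) ✓
Thus |⟨5⟩| = ord(5) = 16.
[(Z/221Z)^× : ⟨5⟩] = 192/16 = 12.

12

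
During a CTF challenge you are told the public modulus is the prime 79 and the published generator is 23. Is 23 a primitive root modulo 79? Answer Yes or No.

φ(79) = 79 − 1 = 78 = 2 · 3 · 13.
23 is a primitive root mod 79 iff 23^(φ(79)/q) ≢ 1 for every prime q | φ(79), i.e. q ∈ {2, 3, 13}.
23^39 ≡ 1 (mod 79)  [q = 2: ≡ 1 ✗]
23^26 ≡ 55 (mod 79)  [q = 3: ≢ 1 ✓]
23^6 ≡ 1 (mod 79)  [q = 13: ≡ 1 ✗]
Since 23^39 ≡ 1, the order of 23 divides 39 < 78, so 23 is not a primitive root.

No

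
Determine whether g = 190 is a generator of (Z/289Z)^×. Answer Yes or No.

φ(289) = φ(17^2) = 17·(17−1) = 272 = 2^4 · 17.
An element g generates (Z/289Z)^× iff g^(272/q) ≢ 1 (mod 289) for each prime q ∈ {2, 17}.
190^136 ≡ 288 (mod 289)  [q = 2: ≢ 1 ✓]
190^16 ≡ 205 (mod 289)  [q = 17: ≢ 1 ✓]
None equal 1, so ord_289(190) = 272: 190 is a primitive root.

Yes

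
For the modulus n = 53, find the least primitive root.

2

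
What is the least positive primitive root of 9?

2

φ(9) = φ(3^2) = 3·(3−1) = 6 = 2 · 3.
Test candidates g = 2, 3, … against the prime factors q ∈ {2, 3} of φ(9): g is a generator iff g^(6/q) ≢ 1 for every such q.
g = 2: 2^3 ≡ 8; 2^2 ≡ 4 — none is 1, so 2 is a primitive root.
The smallest primitive root modulo 9 is 2.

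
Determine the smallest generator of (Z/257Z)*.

3

φ(257) = 257 − 1 = 256 = 2^8.
Test candidates g = 2, 3, … against the prime factors q ∈ {2} of φ(257): g is a generator iff g^(256/q) ≢ 1 for every such q.
g = 2: 2^128 ≡ 1 — hits 1, so not a primitive root.
g = 3: 3^128 ≡ 256 — none is 1, so 3 is a primitive root.
The smallest primitive root modulo 257 is 3.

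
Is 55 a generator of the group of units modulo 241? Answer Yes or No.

Yes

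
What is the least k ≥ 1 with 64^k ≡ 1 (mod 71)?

35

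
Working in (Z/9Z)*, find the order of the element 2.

By Lagrange's theorem, ord_9(2) divides φ(9) = φ(3^2) = 3·(3−1) = 6 = 2 · 3.
Divisors of 6: 1, 2, 3, 6.
Check 2^d mod 9 for each divisor in increasing order:
2^1 ≡ 2 (mod 9)
2^2 ≡ 4 (mod 9)
2^3 ≡ 8 (mod 9)
2^6 ≡ 1 (mod 9) ✓
Therefore the multiplicative order of 2 modulo 9 is 6.

6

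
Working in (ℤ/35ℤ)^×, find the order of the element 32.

Since 32 ∈ (Z/35Z)^×, its order divides φ(35) = φ(5·7) = (5−1)·(7−1) = 4·6 = 24 = 2^3 · 3.
Divisors of 24: 1, 2, 3, 4, 6, 8, 12, 24.
Evaluate successive powers at the divisors of 24:
32^1 ≡ 32 (mod 35)
32^2 ≡ 9 (mod 35)
32^3 ≡ 8 (mod 35)
32^4 ≡ 11 (mod 35)
32^6 ≡ 29 (mod 35)
32^8 ≡ 16 (mod 35)
32^12 ≡ 1 (mod 35) ✓
The smallest such exponent is 12, so the order of 32 is 12.

12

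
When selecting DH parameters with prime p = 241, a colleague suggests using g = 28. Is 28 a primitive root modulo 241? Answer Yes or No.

No

φ(241) = 241 − 1 = 240 = 2^4 · 3 · 5.
28 is a primitive root mod 241 iff 28^(φ(241)/q) ≢ 1 for every prime q | φ(241), i.e. q ∈ {2, 3, 5}.
28^120 ≡ 240 (mod 241)  [q = 2: ≢ 1 ✓]
28^80 ≡ 1 (mod 241)  [q = 3: ≡ 1 ✗]
28^48 ≡ 91 (mod 241)  [q = 5: ≢ 1 ✓]
28^80 ≡ 1 shows ord(28) | 80, strictly less than φ(241); not a primitive root.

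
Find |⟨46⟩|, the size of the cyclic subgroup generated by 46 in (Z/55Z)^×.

10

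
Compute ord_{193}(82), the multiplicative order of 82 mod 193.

By Lagrange's theorem, ord_193(82) divides φ(193) = 193 − 1 = 192 = 2^6 · 3.
Divisors of 192: 1, 2, 3, 4, 6, 8, 12, 16, 24, 32, 48, 64, 96, 192.
Test each divisor d:
82^1 ≡ 82 (mod 193)
82^2 ≡ 162 (mod 193)
82^3 ≡ 160 (mod 193)
82^4 ≡ 189 (mod 193)
82^6 ≡ 124 (mod 193)
82^8 ≡ 16 (mod 193)
82^12 ≡ 129 (mod 193)
82^16 ≡ 63 (mod 193)
82^24 ≡ 43 (mod 193)
82^32 ≡ 109 (mod 193)
82^48 ≡ 112 (mod 193)
82^64 ≡ 108 (mod 193)
82^96 ≡ 192 (mod 193)
82^192 ≡ 1 (mod 193) ✓
Hence ord(82) = 192.

192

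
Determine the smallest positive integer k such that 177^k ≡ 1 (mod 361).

The order of 177 must divide φ(361) = φ(19^2) = 19·(19−1) = 342 = 2 · 3^2 · 19.
Divisors of 342: 1, 2, 3, 6, 9, 18, 19, 38, 57, 114, 171, 342.
Test each divisor d:
177^1 ≡ 177
177^2 ≡ 283
177^3 ≡ 273
177^6 ≡ 163
177^9 ≡ 96
177^18 ≡ 191
177^19 ≡ 234
177^38 ≡ 245
177^57 ≡ 292
177^114 ≡ 68
177^171 ≡ 1
Hence ord(177) = 171.

171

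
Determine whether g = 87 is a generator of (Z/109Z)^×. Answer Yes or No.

φ(109) = 109 − 1 = 108 = 2^2 · 3^3.
87 is a primitive root mod 109 iff 87^(φ(109)/q) ≢ 1 for every prime q | φ(109), i.e. q ∈ {2, 3}.
87^54 ≡ 1 (mod 109)  [q = 2: ≡ 1 ✗]
87^36 ≡ 45 (mod 109)  [q = 3: ≢ 1 ✓]
Since 87^54 ≡ 1, the order of 87 divides 54 < 108, so 87 is not a primitive root.

No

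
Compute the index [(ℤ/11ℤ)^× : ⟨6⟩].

1

By Lagrange's theorem, ord_11(6) divides φ(11) = 11 − 1 = 10 = 2 · 5.
Divisors of 10: 1, 2, 5, 10.
Compute 6^d (mod 11) for the divisors d until we hit 1:
6^1 ≡ 6 (mod 11)
6^2 ≡ 3 (mod 11)
6^5 ≡ 10 (mod 11)
6^10 ≡ 1 (mod 11) ✓
The order of 6 is 10, so the subgroup it generates has 10 elements.
[(Z/11Z)^× : ⟨6⟩] = 10/10 = 1.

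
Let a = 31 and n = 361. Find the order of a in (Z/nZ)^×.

ord(31) | φ(361) = φ(19^2) = 19·(19−1) = 342 = 2 · 3^2 · 19.
Divisors of 342: 1, 2, 3, 6, 9, 18, 19, 38, 57, 114, 171, 342.
Test each divisor d:
31^1 ≡ 31 (mod 361)
31^2 ≡ 239 (mod 361)
31^3 ≡ 189 (mod 361)
31^6 ≡ 343 (mod 361)
31^9 ≡ 208 (mod 361)
31^18 ≡ 305 (mod 361)
31^19 ≡ 69 (mod 361)
31^38 ≡ 68 (mod 361)
31^57 ≡ 360 (mod 361)
31^114 ≡ 1 (mod 361) ✓
So ord_361(31) = 114.

114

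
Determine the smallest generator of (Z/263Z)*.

φ(263) = 263 − 1 = 262 = 2 · 131.
g is a primitive root iff g^(262/q) ≢ 1 (mod 263) for each prime q ∈ {2, 131}.
g = 2: 2^131 ≡ 1 — hits 1, so not a primitive root.
g = 3: 3^131 ≡ 1 — hits 1, so not a primitive root.
g = 4: 4^131 ≡ 1 — hits 1, so not a primitive root.
g = 5: 5^131 ≡ 262; 5^2 ≡ 25 — none is 1, so 5 is a primitive root.
Hence the least primitive root of 263 is 5.

5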